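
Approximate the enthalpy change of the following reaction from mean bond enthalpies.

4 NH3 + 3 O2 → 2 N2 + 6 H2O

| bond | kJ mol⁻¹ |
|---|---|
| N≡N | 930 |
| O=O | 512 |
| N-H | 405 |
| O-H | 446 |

Bonds broken (reactants):
  N-H: 12 × 405 = 4860
  O=O: 3 × 512 = 1536
  Σ(broken) = 6396 kJ
Bonds formed (products):
  N≡N: 2 × 930 = 1860
  O-H: 12 × 446 = 5352
  Σ(formed) = 7212 kJ
ΔH = Σ(broken) − Σ(formed) = 6396 − 7212 = −816 kJ

ΔH ≈ −816 kJ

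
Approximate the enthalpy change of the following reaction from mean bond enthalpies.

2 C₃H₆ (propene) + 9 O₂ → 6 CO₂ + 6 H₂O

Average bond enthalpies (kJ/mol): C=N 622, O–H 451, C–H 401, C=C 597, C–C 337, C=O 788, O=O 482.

ΔH ≈ −3850 kJ

Bonds broken (reactants):
  C–C: 2 × 337 = 674
  C–H: 12 × 401 = 4812
  C=C: 2 × 597 = 1194
  O=O: 9 × 482 = 4338
  Σ(broken) = 11018 kJ
Bonds formed (products):
  C=O: 12 × 788 = 9456
  O–H: 12 × 451 = 5412
  Σ(formed) = 14868 kJ
ΔH = Σ(broken) − Σ(formed) = 11018 − 14868 = −3850 kJ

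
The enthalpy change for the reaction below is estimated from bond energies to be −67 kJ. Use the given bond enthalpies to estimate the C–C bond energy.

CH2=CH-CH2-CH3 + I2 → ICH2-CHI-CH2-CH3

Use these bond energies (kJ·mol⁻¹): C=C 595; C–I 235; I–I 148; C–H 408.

Let D be the C–C bond energy.
Σ(broken) = 2×D + 8×408 + 1×595 + 1×148 = 4007 + 2D
Σ(formed) = 3×D + 8×408 + 2×235 = 3734 + 3D
ΔH = Σ(broken) − Σ(formed) = (4007 + 2D) − (3734 + 3D) = +273 − D
Setting this equal to −67 kJ gives D = 340 kJ/mol.

D(C–C) ≈ 340 kJ/mol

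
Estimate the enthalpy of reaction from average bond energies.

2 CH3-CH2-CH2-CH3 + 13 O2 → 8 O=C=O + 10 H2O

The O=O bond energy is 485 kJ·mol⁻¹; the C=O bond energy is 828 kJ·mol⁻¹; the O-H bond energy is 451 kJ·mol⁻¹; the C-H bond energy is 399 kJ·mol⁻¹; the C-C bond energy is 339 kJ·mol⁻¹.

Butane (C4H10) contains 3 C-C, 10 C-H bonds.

Bonds broken (reactants):
  C-C: 6 × 339 = 2034
  C-H: 20 × 399 = 7980
  O=O: 13 × 485 = 6305
  Σ(broken) = 16319 kJ
Bonds formed (products):
  C=O: 16 × 828 = 13248
  O-H: 20 × 451 = 9020
  Σ(formed) = 22268 kJ
ΔH = Σ(broken) − Σ(formed) = 16319 − 22268 = −5949 kJ

ΔH ≈ −5949 kJ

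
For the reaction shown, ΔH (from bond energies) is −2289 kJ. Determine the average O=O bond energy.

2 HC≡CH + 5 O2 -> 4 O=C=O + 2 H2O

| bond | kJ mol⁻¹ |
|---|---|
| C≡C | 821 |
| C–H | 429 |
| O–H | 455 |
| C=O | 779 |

Let D be the O=O bond energy.
Σ(broken) = 2×821 + 4×429 + 5×D = 3358 + 5D
Σ(formed) = 8×779 + 4×455 = 8052
ΔH = Σ(broken) − Σ(formed) = (3358 + 5D) − (8052) = −4694 + 5D
Setting this equal to −2289 kJ gives 5D = 2405, so D = 481 kJ/mol.

D(O=O) ≈ 481 kJ/mol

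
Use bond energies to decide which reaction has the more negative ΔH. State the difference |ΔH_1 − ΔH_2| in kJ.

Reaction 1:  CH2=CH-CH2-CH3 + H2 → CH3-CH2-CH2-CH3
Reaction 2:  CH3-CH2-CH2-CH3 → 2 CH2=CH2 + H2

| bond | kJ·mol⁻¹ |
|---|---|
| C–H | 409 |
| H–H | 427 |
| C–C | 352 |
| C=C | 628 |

Reaction 1:
  Bonds broken (reactants):
    C–C: 2 × 352 = 704
    C–H: 8 × 409 = 3272
    C=C: 1 × 628 = 628
    H–H: 1 × 427 = 427
    Σ(broken) = 5031 kJ
  Bonds formed (products):
    C–C: 3 × 352 = 1056
    C–H: 10 × 409 = 4090
    Σ(formed) = 5146 kJ
  ΔH_1 = 5031 − 5146 = −115 kJ
Reaction 2:
  Bonds broken (reactants):
    C–C: 3 × 352 = 1056
    C–H: 10 × 409 = 4090
    Σ(broken) = 5146 kJ
  Bonds formed (products):
    C–H: 8 × 409 = 3272
    C=C: 2 × 628 = 1256
    H–H: 1 × 427 = 427
    Σ(formed) = 4955 kJ
  ΔH_2 = 5146 − 4955 = +191 kJ
ΔH_1 − ΔH_2 = −306 kJ, so reaction 1 has the more negative ΔH; |ΔH_1 − ΔH_2| = 306 kJ.

Reaction 1, by 306 kJ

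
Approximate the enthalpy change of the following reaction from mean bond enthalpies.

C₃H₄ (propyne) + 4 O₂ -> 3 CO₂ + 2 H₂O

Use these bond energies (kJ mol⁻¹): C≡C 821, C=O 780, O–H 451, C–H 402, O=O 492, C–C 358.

ΔH ≈ −1729 kJ

Bonds broken (reactants):
  C≡C: 1 × 821 = 821
  C–C: 1 × 358 = 358
  C–H: 4 × 402 = 1608
  O=O: 4 × 492 = 1968
  Σ(broken) = 4755 kJ
Bonds formed (products):
  C=O: 6 × 780 = 4680
  O–H: 4 × 451 = 1804
  Σ(formed) = 6484 kJ
ΔH = Σ(broken) − Σ(formed) = 4755 − 6484 = −1729 kJ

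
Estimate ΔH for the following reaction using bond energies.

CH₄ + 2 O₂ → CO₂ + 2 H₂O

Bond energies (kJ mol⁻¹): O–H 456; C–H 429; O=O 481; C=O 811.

Bonds broken (reactants):
  C–H: 4 × 429 = 1716
  O=O: 2 × 481 = 962
  Σ(broken) = 2678 kJ
Bonds formed (products):
  C=O: 2 × 811 = 1622
  O–H: 4 × 456 = 1824
  Σ(formed) = 3446 kJ
ΔH = Σ(broken) − Σ(formed) = 2678 − 3446 = −768 kJ

ΔH ≈ −768 kJ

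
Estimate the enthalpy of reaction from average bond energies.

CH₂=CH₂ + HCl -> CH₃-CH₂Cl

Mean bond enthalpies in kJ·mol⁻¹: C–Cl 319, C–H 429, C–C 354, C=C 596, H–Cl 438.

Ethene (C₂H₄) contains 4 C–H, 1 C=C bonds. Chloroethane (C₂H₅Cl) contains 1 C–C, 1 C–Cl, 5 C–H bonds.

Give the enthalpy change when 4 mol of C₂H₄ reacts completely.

Bonds broken (reactants):
  C–H: 4 × 429 = 1716
  C=C: 1 × 596 = 596
  H–Cl: 1 × 438 = 438
  Σ(broken) = 2750 kJ
Bonds formed (products):
  C–C: 1 × 354 = 354
  C–Cl: 1 × 319 = 319
  C–H: 5 × 429 = 2145
  Σ(formed) = 2818 kJ
ΔH = Σ(broken) − Σ(formed) = 2750 − 2818 = −68 kJ
For 4× the reaction as written: 4 × (−68) = −272 kJ

ΔH = −272 kJ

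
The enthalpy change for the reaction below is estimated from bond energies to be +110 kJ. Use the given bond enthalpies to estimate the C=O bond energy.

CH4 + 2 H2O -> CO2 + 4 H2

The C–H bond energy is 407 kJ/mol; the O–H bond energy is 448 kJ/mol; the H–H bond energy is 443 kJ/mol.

D(C=O) ≈ 769 kJ/mol

Let D be the C=O bond energy.
Σ(broken) = 4×407 + 4×448 = 3420
Σ(formed) = 2×D + 4×443 = 1772 + 2D
ΔH = Σ(broken) − Σ(formed) = (3420) − (1772 + 2D) = +1648 − 2D
Setting this equal to +110 kJ gives 2D = 1538, so D = 769 kJ/mol.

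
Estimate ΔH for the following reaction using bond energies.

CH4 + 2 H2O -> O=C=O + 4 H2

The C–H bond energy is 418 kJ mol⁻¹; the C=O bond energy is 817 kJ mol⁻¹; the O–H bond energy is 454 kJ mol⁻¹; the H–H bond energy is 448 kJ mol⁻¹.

ΔH ≈ +62 kJ

Bonds broken (reactants):
  C–H: 4 × 418 = 1672
  O–H: 4 × 454 = 1816
  Σ(broken) = 3488 kJ
Bonds formed (products):
  C=O: 2 × 817 = 1634
  H–H: 4 × 448 = 1792
  Σ(formed) = 3426 kJ
ΔH = Σ(broken) − Σ(formed) = 3488 − 3426 = +62 kJ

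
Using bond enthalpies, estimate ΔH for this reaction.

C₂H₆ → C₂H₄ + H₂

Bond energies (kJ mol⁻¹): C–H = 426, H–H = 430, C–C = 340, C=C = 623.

ΔH ≈ +139 kJ

Bonds broken (reactants):
  C–C: 1 × 340 = 340
  C–H: 6 × 426 = 2556
  Σ(broken) = 2896 kJ
Bonds formed (products):
  C–H: 4 × 426 = 1704
  C=C: 1 × 623 = 623
  H–H: 1 × 430 = 430
  Σ(formed) = 2757 kJ
ΔH = Σ(broken) − Σ(formed) = 2896 − 2757 = +139 kJ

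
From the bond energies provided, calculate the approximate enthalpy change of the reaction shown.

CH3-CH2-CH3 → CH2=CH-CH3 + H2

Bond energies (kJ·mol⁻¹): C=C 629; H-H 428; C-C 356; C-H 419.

Bonds broken (reactants):
  C-C: 2 × 356 = 712
  C-H: 8 × 419 = 3352
  Σ(broken) = 4064 kJ
Bonds formed (products):
  C-C: 1 × 356 = 356
  C-H: 6 × 419 = 2514
  C=C: 1 × 629 = 629
  H-H: 1 × 428 = 428
  Σ(formed) = 3927 kJ
ΔH = Σ(broken) − Σ(formed) = 4064 − 3927 = +137 kJ

ΔH ≈ +137 kJ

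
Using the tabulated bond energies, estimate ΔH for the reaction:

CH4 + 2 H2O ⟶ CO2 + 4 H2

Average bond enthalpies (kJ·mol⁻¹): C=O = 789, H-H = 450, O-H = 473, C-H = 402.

ΔH ≈ +122 kJ

Bonds broken (reactants):
  C-H: 4 × 402 = 1608
  O-H: 4 × 473 = 1892
  Σ(broken) = 3500 kJ
Bonds formed (products):
  C=O: 2 × 789 = 1578
  H-H: 4 × 450 = 1800
  Σ(formed) = 3378 kJ
ΔH = Σ(broken) − Σ(formed) = 3500 − 3378 = +122 kJ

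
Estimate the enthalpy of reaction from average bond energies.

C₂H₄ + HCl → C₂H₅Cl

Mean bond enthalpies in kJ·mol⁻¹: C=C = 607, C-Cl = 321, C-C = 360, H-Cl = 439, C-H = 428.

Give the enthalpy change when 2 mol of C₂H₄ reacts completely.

Bonds broken (reactants):
  C-H: 4 × 428 = 1712
  C=C: 1 × 607 = 607
  H-Cl: 1 × 439 = 439
  Σ(broken) = 2758 kJ
Bonds formed (products):
  C-C: 1 × 360 = 360
  C-Cl: 1 × 321 = 321
  C-H: 5 × 428 = 2140
  Σ(formed) = 2821 kJ
ΔH = Σ(broken) − Σ(formed) = 2758 − 2821 = −63 kJ
For 2× the reaction as written: 2 × (−63) = −126 kJ

ΔH = −126 kJ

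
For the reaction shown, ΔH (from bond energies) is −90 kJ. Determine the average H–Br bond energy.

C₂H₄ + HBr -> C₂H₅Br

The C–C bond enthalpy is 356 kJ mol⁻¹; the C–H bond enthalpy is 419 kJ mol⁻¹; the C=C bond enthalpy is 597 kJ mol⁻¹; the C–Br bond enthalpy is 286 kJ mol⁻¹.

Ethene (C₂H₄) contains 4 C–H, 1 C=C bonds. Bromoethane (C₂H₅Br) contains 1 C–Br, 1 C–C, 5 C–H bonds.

D(H–Br) ≈ 374 kJ/mol

Let D be the H–Br bond energy.
Σ(broken) = 4×419 + 1×597 + 1×D = 2273 + D
Σ(formed) = 1×286 + 1×356 + 5×419 = 2737
ΔH = Σ(broken) − Σ(formed) = (2273 + D) − (2737) = −464 + D
Setting this equal to −90 kJ gives D = 374 kJ/mol.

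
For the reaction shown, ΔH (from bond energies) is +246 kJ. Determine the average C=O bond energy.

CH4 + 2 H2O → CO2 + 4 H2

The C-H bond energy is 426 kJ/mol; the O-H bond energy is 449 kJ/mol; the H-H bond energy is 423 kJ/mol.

Let D be the C=O bond energy.
Σ(broken) = 4×426 + 4×449 = 3500
Σ(formed) = 2×D + 4×423 = 1692 + 2D
ΔH = Σ(broken) − Σ(formed) = (3500) − (1692 + 2D) = +1808 − 2D
Setting this equal to +246 kJ gives 2D = 1562, so D = 781 kJ/mol.

D(C=O) ≈ 781 kJ/mol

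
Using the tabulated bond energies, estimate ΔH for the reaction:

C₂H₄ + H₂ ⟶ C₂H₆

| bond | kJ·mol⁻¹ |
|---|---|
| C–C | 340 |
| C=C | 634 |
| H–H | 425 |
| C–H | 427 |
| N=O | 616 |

Bonds broken (reactants):
  C–H: 4 × 427 = 1708
  C=C: 1 × 634 = 634
  H–H: 1 × 425 = 425
  Σ(broken) = 2767 kJ
Bonds formed (products):
  C–C: 1 × 340 = 340
  C–H: 6 × 427 = 2562
  Σ(formed) = 2902 kJ
ΔH = Σ(broken) − Σ(formed) = 2767 − 2902 = −135 kJ

ΔH ≈ −135 kJ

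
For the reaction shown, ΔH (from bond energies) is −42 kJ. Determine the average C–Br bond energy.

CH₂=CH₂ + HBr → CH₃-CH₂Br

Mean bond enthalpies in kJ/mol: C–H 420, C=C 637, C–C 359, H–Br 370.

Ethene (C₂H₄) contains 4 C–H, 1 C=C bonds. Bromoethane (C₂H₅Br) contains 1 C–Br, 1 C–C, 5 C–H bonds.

D(C–Br) ≈ 270 kJ/mol

Let D be the C–Br bond energy.
Σ(broken) = 4×420 + 1×637 + 1×370 = 2687
Σ(formed) = 1×D + 1×359 + 5×420 = 2459 + D
ΔH = Σ(broken) − Σ(formed) = (2687) − (2459 + D) = +228 − D
Setting this equal to −42 kJ gives D = 270 kJ/mol.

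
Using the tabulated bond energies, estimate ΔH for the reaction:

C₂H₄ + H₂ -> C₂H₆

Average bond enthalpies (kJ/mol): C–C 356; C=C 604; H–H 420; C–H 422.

Bonds broken (reactants):
  C–H: 4 × 422 = 1688
  C=C: 1 × 604 = 604
  H–H: 1 × 420 = 420
  Σ(broken) = 2712 kJ
Bonds formed (products):
  C–C: 1 × 356 = 356
  C–H: 6 × 422 = 2532
  Σ(formed) = 2888 kJ
ΔH = Σ(broken) − Σ(formed) = 2712 − 2888 = −176 kJ

ΔH ≈ −176 kJ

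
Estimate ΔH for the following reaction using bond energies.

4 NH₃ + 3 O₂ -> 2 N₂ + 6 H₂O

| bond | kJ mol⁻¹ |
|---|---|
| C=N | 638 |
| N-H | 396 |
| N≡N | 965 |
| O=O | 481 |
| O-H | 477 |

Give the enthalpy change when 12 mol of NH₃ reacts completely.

Bonds broken (reactants):
  N-H: 12 × 396 = 4752
  O=O: 3 × 481 = 1443
  Σ(broken) = 6195 kJ
Bonds formed (products):
  N≡N: 2 × 965 = 1930
  O-H: 12 × 477 = 5724
  Σ(formed) = 7654 kJ
ΔH = Σ(broken) − Σ(formed) = 6195 − 7654 = −1459 kJ
For 3× the reaction as written: 3 × (−1459) = −4377 kJ

ΔH = −4377 kJ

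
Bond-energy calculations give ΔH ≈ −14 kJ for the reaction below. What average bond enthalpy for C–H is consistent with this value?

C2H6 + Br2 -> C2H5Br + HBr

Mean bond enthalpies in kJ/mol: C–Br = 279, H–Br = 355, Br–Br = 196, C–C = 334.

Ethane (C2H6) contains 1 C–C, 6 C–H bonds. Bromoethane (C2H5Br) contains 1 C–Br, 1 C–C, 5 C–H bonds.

Let D be the C–H bond energy.
Σ(broken) = 1×196 + 1×334 + 6×D = 530 + 6D
Σ(formed) = 1×279 + 1×334 + 5×D + 1×355 = 968 + 5D
ΔH = Σ(broken) − Σ(formed) = (530 + 6D) − (968 + 5D) = −438 + D
Setting this equal to −14 kJ gives D = 424 kJ/mol.

D(C–H) ≈ 424 kJ/mol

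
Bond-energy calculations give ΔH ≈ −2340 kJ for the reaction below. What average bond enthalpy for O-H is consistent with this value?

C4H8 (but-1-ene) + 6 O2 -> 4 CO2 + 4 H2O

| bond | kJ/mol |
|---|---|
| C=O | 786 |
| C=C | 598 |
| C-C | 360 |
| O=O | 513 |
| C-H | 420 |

Let D be the O-H bond energy.
Σ(broken) = 2×360 + 8×420 + 1×598 + 6×513 = 7756
Σ(formed) = 8×786 + 8×D = 6288 + 8D
ΔH = Σ(broken) − Σ(formed) = (7756) − (6288 + 8D) = +1468 − 8D
Setting this equal to −2340 kJ gives 8D = 3808, so D = 476 kJ/mol.

D(O-H) ≈ 476 kJ/mol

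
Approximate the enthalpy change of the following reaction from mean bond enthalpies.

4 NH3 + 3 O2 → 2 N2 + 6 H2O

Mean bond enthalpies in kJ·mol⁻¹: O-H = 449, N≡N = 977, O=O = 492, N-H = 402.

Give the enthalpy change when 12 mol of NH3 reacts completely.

ΔH = −3126 kJ

Bonds broken (reactants):
  N-H: 12 × 402 = 4824
  O=O: 3 × 492 = 1476
  Σ(broken) = 6300 kJ
Bonds formed (products):
  N≡N: 2 × 977 = 1954
  O-H: 12 × 449 = 5388
  Σ(formed) = 7342 kJ
ΔH = Σ(broken) − Σ(formed) = 6300 − 7342 = −1042 kJ
For 3× the reaction as written: 3 × (−1042) = −3126 kJ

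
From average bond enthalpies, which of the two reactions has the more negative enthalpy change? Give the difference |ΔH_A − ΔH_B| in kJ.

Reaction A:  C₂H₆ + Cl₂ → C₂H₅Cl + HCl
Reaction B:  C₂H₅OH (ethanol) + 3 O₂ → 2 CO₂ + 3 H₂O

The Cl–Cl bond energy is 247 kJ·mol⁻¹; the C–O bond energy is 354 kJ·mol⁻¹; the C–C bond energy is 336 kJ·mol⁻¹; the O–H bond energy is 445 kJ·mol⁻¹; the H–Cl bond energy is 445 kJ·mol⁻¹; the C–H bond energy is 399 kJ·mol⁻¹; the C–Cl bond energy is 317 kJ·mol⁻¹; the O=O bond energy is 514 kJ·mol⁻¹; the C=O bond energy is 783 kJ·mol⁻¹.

Reaction B, by 1014 kJ

Reaction A:
  Bonds broken (reactants):
    C–C: 1 × 336 = 336
    C–H: 6 × 399 = 2394
    Cl–Cl: 1 × 247 = 247
    Σ(broken) = 2977 kJ
  Bonds formed (products):
    C–C: 1 × 336 = 336
    C–Cl: 1 × 317 = 317
    C–H: 5 × 399 = 1995
    H–Cl: 1 × 445 = 445
    Σ(formed) = 3093 kJ
  ΔH_A = 2977 − 3093 = −116 kJ
Reaction B:
  Bonds broken (reactants):
    C–C: 1 × 336 = 336
    C–H: 5 × 399 = 1995
    C–O: 1 × 354 = 354
    O–H: 1 × 445 = 445
    O=O: 3 × 514 = 1542
    Σ(broken) = 4672 kJ
  Bonds formed (products):
    C=O: 4 × 783 = 3132
    O–H: 6 × 445 = 2670
    Σ(formed) = 5802 kJ
  ΔH_B = 4672 − 5802 = −1130 kJ
ΔH_A − ΔH_B = +1014 kJ, so reaction B has the more negative ΔH; |ΔH_A − ΔH_B| = 1014 kJ.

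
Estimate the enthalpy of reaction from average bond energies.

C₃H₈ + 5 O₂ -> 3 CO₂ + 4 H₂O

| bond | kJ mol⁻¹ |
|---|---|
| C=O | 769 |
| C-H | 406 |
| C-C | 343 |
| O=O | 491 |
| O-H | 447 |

Bonds broken (reactants):
  C-C: 2 × 343 = 686
  C-H: 8 × 406 = 3248
  O=O: 5 × 491 = 2455
  Σ(broken) = 6389 kJ
Bonds formed (products):
  C=O: 6 × 769 = 4614
  O-H: 8 × 447 = 3576
  Σ(formed) = 8190 kJ
ΔH = Σ(broken) − Σ(formed) = 6389 − 8190 = −1801 kJ

ΔH ≈ −1801 kJ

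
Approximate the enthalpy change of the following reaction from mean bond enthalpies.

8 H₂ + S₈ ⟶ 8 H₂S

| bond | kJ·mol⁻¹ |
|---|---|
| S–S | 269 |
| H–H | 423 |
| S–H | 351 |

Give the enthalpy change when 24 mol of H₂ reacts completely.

Bonds broken (reactants):
  H–H: 8 × 423 = 3384
  S–S: 8 × 269 = 2152
  Σ(broken) = 5536 kJ
Bonds formed (products):
  S–H: 16 × 351 = 5616
  Σ(formed) = 5616 kJ
ΔH = Σ(broken) − Σ(formed) = 5536 − 5616 = −80 kJ
For 3× the reaction as written: 3 × (−80) = −240 kJ

ΔH = −240 kJ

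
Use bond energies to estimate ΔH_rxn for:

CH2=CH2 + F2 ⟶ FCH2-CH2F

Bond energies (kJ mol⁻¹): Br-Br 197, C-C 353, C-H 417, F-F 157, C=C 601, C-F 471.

ΔH ≈ −537 kJ

Bonds broken (reactants):
  C-H: 4 × 417 = 1668
  C=C: 1 × 601 = 601
  F-F: 1 × 157 = 157
  Σ(broken) = 2426 kJ
Bonds formed (products):
  C-C: 1 × 353 = 353
  C-F: 2 × 471 = 942
  C-H: 4 × 417 = 1668
  Σ(formed) = 2963 kJ
ΔH = Σ(broken) − Σ(formed) = 2426 − 2963 = −537 kJ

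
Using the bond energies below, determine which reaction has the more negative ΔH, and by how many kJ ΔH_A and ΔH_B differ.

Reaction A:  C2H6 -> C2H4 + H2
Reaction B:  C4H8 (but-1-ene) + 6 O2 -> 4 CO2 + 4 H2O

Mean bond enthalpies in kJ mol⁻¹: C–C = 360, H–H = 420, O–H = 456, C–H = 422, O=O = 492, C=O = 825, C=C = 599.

Reaction B, by 2786 kJ

Reaction A:
  Bonds broken (reactants):
    C–C: 1 × 360 = 360
    C–H: 6 × 422 = 2532
    Σ(broken) = 2892 kJ
  Bonds formed (products):
    C–H: 4 × 422 = 1688
    C=C: 1 × 599 = 599
    H–H: 1 × 420 = 420
    Σ(formed) = 2707 kJ
  ΔH_A = 2892 − 2707 = +185 kJ
Reaction B:
  Bonds broken (reactants):
    C–C: 2 × 360 = 720
    C–H: 8 × 422 = 3376
    C=C: 1 × 599 = 599
    O=O: 6 × 492 = 2952
    Σ(broken) = 7647 kJ
  Bonds formed (products):
    C=O: 8 × 825 = 6600
    O–H: 8 × 456 = 3648
    Σ(formed) = 10248 kJ
  ΔH_B = 7647 − 10248 = −2601 kJ
ΔH_A − ΔH_B = +2786 kJ, so reaction B has the more negative ΔH; |ΔH_A − ΔH_B| = 2786 kJ.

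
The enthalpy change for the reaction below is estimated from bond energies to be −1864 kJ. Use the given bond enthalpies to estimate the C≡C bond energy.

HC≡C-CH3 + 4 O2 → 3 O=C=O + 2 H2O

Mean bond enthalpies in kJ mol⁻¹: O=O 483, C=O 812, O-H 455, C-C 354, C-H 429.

D(C≡C) ≈ 826 kJ/mol

Let D be the C≡C bond energy.
Σ(broken) = 1×D + 1×354 + 4×429 + 4×483 = 4002 + D
Σ(formed) = 6×812 + 4×455 = 6692
ΔH = Σ(broken) − Σ(formed) = (4002 + D) − (6692) = −2690 + D
Setting this equal to −1864 kJ gives D = 826 kJ/mol.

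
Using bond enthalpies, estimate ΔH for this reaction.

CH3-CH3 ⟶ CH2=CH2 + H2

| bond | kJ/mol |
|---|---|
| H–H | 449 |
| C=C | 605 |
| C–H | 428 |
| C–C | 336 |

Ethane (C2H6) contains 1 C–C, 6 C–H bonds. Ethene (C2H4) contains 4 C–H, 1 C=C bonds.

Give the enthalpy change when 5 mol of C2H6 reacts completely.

ΔH = +690 kJ

Bonds broken (reactants):
  C–C: 1 × 336 = 336
  C–H: 6 × 428 = 2568
  Σ(broken) = 2904 kJ
Bonds formed (products):
  C–H: 4 × 428 = 1712
  C=C: 1 × 605 = 605
  H–H: 1 × 449 = 449
  Σ(formed) = 2766 kJ
ΔH = Σ(broken) − Σ(formed) = 2904 − 2766 = +138 kJ
For 5× the reaction as written: 5 × (+138) = +690 kJ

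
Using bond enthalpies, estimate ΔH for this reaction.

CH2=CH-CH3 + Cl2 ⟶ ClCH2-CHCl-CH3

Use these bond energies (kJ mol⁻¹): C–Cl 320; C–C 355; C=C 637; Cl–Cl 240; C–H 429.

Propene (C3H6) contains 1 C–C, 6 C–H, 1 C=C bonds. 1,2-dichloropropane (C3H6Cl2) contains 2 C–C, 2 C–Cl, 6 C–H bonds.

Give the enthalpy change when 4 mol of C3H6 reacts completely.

ΔH = −472 kJ

Bonds broken (reactants):
  C–C: 1 × 355 = 355
  C–H: 6 × 429 = 2574
  C=C: 1 × 637 = 637
  Cl–Cl: 1 × 240 = 240
  Σ(broken) = 3806 kJ
Bonds formed (products):
  C–C: 2 × 355 = 710
  C–Cl: 2 × 320 = 640
  C–H: 6 × 429 = 2574
  Σ(formed) = 3924 kJ
ΔH = Σ(broken) − Σ(formed) = 3806 − 3924 = −118 kJ
For 4× the reaction as written: 4 × (−118) = −472 kJ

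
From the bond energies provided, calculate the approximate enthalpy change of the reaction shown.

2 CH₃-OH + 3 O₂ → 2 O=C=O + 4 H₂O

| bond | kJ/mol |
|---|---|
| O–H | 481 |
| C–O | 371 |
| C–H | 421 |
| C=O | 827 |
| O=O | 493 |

Bonds broken (reactants):
  C–H: 6 × 421 = 2526
  C–O: 2 × 371 = 742
  O–H: 2 × 481 = 962
  O=O: 3 × 493 = 1479
  Σ(broken) = 5709 kJ
Bonds formed (products):
  C=O: 4 × 827 = 3308
  O–H: 8 × 481 = 3848
  Σ(formed) = 7156 kJ
ΔH = Σ(broken) − Σ(formed) = 5709 − 7156 = −1447 kJ

ΔH ≈ −1447 kJ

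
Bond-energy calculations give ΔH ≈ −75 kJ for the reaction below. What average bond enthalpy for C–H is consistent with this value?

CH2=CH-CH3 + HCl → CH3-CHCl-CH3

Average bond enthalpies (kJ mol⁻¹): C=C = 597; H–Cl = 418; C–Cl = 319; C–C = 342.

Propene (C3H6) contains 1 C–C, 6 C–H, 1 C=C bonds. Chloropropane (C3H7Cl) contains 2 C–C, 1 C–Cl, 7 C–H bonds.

Let D be the C–H bond energy.
Σ(broken) = 1×342 + 6×D + 1×597 + 1×418 = 1357 + 6D
Σ(formed) = 2×342 + 1×319 + 7×D = 1003 + 7D
ΔH = Σ(broken) − Σ(formed) = (1357 + 6D) − (1003 + 7D) = +354 − D
Setting this equal to −75 kJ gives D = 429 kJ/mol.

D(C–H) ≈ 429 kJ/mol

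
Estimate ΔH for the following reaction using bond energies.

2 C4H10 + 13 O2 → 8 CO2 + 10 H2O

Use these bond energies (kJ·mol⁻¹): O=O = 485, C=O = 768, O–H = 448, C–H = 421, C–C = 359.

Bonds broken (reactants):
  C–C: 6 × 359 = 2154
  C–H: 20 × 421 = 8420
  O=O: 13 × 485 = 6305
  Σ(broken) = 16879 kJ
Bonds formed (products):
  C=O: 16 × 768 = 12288
  O–H: 20 × 448 = 8960
  Σ(formed) = 21248 kJ
ΔH = Σ(broken) − Σ(formed) = 16879 − 21248 = −4369 kJ

ΔH ≈ −4369 kJ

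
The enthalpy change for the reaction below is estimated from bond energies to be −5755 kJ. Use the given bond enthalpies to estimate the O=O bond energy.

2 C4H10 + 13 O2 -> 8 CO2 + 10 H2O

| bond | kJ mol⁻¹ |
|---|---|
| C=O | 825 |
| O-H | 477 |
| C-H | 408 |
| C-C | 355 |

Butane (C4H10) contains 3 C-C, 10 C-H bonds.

Let D be the O=O bond energy.
Σ(broken) = 6×355 + 20×408 + 13×D = 10290 + 13D
Σ(formed) = 16×825 + 20×477 = 22740
ΔH = Σ(broken) − Σ(formed) = (10290 + 13D) − (22740) = −12450 + 13D
Setting this equal to −5755 kJ gives 13D = 6695, so D = 515 kJ/mol.

D(O=O) ≈ 515 kJ/mol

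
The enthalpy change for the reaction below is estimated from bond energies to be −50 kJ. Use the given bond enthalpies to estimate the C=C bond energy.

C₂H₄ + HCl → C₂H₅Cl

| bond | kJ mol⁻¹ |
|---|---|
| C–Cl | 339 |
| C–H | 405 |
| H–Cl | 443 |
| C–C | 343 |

Let D be the C=C bond energy.
Σ(broken) = 4×405 + 1×D + 1×443 = 2063 + D
Σ(formed) = 1×343 + 1×339 + 5×405 = 2707
ΔH = Σ(broken) − Σ(formed) = (2063 + D) − (2707) = −644 + D
Setting this equal to −50 kJ gives D = 594 kJ/mol.

D(C=C) ≈ 594 kJ/mol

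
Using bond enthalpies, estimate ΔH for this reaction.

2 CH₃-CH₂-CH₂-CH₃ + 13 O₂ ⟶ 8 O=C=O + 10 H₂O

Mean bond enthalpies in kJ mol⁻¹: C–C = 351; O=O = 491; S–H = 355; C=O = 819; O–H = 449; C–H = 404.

Bonds broken (reactants):
  C–C: 6 × 351 = 2106
  C–H: 20 × 404 = 8080
  O=O: 13 × 491 = 6383
  Σ(broken) = 16569 kJ
Bonds formed (products):
  C=O: 16 × 819 = 13104
  O–H: 20 × 449 = 8980
  Σ(formed) = 22084 kJ
ΔH = Σ(broken) − Σ(formed) = 16569 − 22084 = −5515 kJ

ΔH ≈ −5515 kJ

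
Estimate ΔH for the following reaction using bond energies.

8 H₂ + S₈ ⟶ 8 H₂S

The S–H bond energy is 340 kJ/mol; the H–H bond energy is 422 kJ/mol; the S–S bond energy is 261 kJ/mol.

ΔH ≈ +24 kJ

Bonds broken (reactants):
  H–H: 8 × 422 = 3376
  S–S: 8 × 261 = 2088
  Σ(broken) = 5464 kJ
Bonds formed (products):
  S–H: 16 × 340 = 5440
  Σ(formed) = 5440 kJ
ΔH = Σ(broken) − Σ(formed) = 5464 − 5440 = +24 kJ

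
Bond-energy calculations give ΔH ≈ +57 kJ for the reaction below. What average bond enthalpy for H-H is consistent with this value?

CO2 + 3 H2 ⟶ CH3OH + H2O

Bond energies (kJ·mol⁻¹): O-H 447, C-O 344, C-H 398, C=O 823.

Let D be the H-H bond energy.
Σ(broken) = 2×823 + 3×D = 1646 + 3D
Σ(formed) = 3×398 + 1×344 + 3×447 = 2879
ΔH = Σ(broken) − Σ(formed) = (1646 + 3D) − (2879) = −1233 + 3D
Setting this equal to +57 kJ gives 3D = 1290, so D = 430 kJ/mol.

D(H-H) ≈ 430 kJ/mol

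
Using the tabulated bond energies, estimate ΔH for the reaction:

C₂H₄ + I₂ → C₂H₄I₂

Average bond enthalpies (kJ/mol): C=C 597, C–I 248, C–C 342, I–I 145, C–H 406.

Bonds broken (reactants):
  C–H: 4 × 406 = 1624
  C=C: 1 × 597 = 597
  I–I: 1 × 145 = 145
  Σ(broken) = 2366 kJ
Bonds formed (products):
  C–C: 1 × 342 = 342
  C–H: 4 × 406 = 1624
  C–I: 2 × 248 = 496
  Σ(formed) = 2462 kJ
ΔH = Σ(broken) − Σ(formed) = 2366 − 2462 = −96 kJ

ΔH ≈ −96 kJ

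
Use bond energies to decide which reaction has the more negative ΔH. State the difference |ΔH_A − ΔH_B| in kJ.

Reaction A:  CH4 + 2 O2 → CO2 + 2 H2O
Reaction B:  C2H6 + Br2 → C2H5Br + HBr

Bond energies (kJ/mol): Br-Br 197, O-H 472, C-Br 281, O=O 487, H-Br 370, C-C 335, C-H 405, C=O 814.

Reaction A, by 873 kJ

Reaction A:
  Bonds broken (reactants):
    C-H: 4 × 405 = 1620
    O=O: 2 × 487 = 974
    Σ(broken) = 2594 kJ
  Bonds formed (products):
    C=O: 2 × 814 = 1628
    O-H: 4 × 472 = 1888
    Σ(formed) = 3516 kJ
  ΔH_A = 2594 − 3516 = −922 kJ
Reaction B:
  Bonds broken (reactants):
    Br-Br: 1 × 197 = 197
    C-C: 1 × 335 = 335
    C-H: 6 × 405 = 2430
    Σ(broken) = 2962 kJ
  Bonds formed (products):
    C-Br: 1 × 281 = 281
    C-C: 1 × 335 = 335
    C-H: 5 × 405 = 2025
    H-Br: 1 × 370 = 370
    Σ(formed) = 3011 kJ
  ΔH_B = 2962 − 3011 = −49 kJ
ΔH_A − ΔH_B = −873 kJ, so reaction A has the more negative ΔH; |ΔH_A − ΔH_B| = 873 kJ.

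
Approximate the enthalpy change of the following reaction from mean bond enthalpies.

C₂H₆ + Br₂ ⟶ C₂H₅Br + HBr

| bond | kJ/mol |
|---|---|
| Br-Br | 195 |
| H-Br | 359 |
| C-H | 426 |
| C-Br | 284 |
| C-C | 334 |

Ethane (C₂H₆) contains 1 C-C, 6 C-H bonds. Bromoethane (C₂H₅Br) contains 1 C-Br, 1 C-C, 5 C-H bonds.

ΔH ≈ −22 kJ

Bonds broken (reactants):
  Br-Br: 1 × 195 = 195
  C-C: 1 × 334 = 334
  C-H: 6 × 426 = 2556
  Σ(broken) = 3085 kJ
Bonds formed (products):
  C-Br: 1 × 284 = 284
  C-C: 1 × 334 = 334
  C-H: 5 × 426 = 2130
  H-Br: 1 × 359 = 359
  Σ(formed) = 3107 kJ
ΔH = Σ(broken) − Σ(formed) = 3085 − 3107 = −22 kJ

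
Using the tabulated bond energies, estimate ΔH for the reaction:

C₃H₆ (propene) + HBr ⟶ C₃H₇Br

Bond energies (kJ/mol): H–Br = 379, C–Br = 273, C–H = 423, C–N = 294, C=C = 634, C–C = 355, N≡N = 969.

Bonds broken (reactants):
  C–C: 1 × 355 = 355
  C–H: 6 × 423 = 2538
  C=C: 1 × 634 = 634
  H–Br: 1 × 379 = 379
  Σ(broken) = 3906 kJ
Bonds formed (products):
  C–Br: 1 × 273 = 273
  C–C: 2 × 355 = 710
  C–H: 7 × 423 = 2961
  Σ(formed) = 3944 kJ
ΔH = Σ(broken) − Σ(formed) = 3906 − 3944 = −38 kJ

ΔH ≈ −38 kJ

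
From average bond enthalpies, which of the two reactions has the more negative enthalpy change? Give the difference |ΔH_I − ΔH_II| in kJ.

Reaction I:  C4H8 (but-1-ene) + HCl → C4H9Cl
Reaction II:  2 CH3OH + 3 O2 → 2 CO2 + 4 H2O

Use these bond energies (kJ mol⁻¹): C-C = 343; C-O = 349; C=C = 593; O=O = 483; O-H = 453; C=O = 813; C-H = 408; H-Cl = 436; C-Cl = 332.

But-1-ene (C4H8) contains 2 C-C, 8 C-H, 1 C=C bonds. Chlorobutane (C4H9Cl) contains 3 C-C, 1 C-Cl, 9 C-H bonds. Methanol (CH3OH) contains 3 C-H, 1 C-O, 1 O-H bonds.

Reaction I:
  Bonds broken (reactants):
    C-C: 2 × 343 = 686
    C-H: 8 × 408 = 3264
    C=C: 1 × 593 = 593
    H-Cl: 1 × 436 = 436
    Σ(broken) = 4979 kJ
  Bonds formed (products):
    C-C: 3 × 343 = 1029
    C-Cl: 1 × 332 = 332
    C-H: 9 × 408 = 3672
    Σ(formed) = 5033 kJ
  ΔH_I = 4979 − 5033 = −54 kJ
Reaction II:
  Bonds broken (reactants):
    C-H: 6 × 408 = 2448
    C-O: 2 × 349 = 698
    O-H: 2 × 453 = 906
    O=O: 3 × 483 = 1449
    Σ(broken) = 5501 kJ
  Bonds formed (products):
    C=O: 4 × 813 = 3252
    O-H: 8 × 453 = 3624
    Σ(formed) = 6876 kJ
  ΔH_II = 5501 − 6876 = −1375 kJ
ΔH_I − ΔH_II = +1321 kJ, so reaction II has the more negative ΔH; |ΔH_I − ΔH_II| = 1321 kJ.

Reaction II, by 1321 kJ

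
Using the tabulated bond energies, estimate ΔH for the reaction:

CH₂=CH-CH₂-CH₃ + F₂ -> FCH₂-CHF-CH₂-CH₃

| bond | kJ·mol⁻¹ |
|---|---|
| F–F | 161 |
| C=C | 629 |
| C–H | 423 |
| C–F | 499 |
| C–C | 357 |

Bonds broken (reactants):
  C–C: 2 × 357 = 714
  C–H: 8 × 423 = 3384
  C=C: 1 × 629 = 629
  F–F: 1 × 161 = 161
  Σ(broken) = 4888 kJ
Bonds formed (products):
  C–C: 3 × 357 = 1071
  C–F: 2 × 499 = 998
  C–H: 8 × 423 = 3384
  Σ(formed) = 5453 kJ
ΔH = Σ(broken) − Σ(formed) = 4888 − 5453 = −565 kJ

ΔH ≈ −565 kJ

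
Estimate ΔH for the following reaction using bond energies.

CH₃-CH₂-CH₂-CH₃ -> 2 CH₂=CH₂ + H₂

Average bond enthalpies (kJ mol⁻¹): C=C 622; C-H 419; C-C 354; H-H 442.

Bonds broken (reactants):
  C-C: 3 × 354 = 1062
  C-H: 10 × 419 = 4190
  Σ(broken) = 5252 kJ
Bonds formed (products):
  C-H: 8 × 419 = 3352
  C=C: 2 × 622 = 1244
  H-H: 1 × 442 = 442
  Σ(formed) = 5038 kJ
ΔH = Σ(broken) − Σ(formed) = 5252 − 5038 = +214 kJ

ΔH ≈ +214 kJ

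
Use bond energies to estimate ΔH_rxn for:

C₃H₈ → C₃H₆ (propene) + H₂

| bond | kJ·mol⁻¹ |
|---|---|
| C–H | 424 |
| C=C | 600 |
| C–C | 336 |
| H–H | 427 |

ΔH ≈ +157 kJ

Bonds broken (reactants):
  C–C: 2 × 336 = 672
  C–H: 8 × 424 = 3392
  Σ(broken) = 4064 kJ
Bonds formed (products):
  C–C: 1 × 336 = 336
  C–H: 6 × 424 = 2544
  C=C: 1 × 600 = 600
  H–H: 1 × 427 = 427
  Σ(formed) = 3907 kJ
ΔH = Σ(broken) − Σ(formed) = 4064 − 3907 = +157 kJ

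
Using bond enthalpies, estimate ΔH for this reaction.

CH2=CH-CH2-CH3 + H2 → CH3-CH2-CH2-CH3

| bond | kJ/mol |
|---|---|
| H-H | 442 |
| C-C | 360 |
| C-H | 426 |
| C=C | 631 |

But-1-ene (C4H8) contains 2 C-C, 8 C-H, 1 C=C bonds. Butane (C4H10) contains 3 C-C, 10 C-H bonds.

Bonds broken (reactants):
  C-C: 2 × 360 = 720
  C-H: 8 × 426 = 3408
  C=C: 1 × 631 = 631
  H-H: 1 × 442 = 442
  Σ(broken) = 5201 kJ
Bonds formed (products):
  C-C: 3 × 360 = 1080
  C-H: 10 × 426 = 4260
  Σ(formed) = 5340 kJ
ΔH = Σ(broken) − Σ(formed) = 5201 − 5340 = −139 kJ

ΔH ≈ −139 kJ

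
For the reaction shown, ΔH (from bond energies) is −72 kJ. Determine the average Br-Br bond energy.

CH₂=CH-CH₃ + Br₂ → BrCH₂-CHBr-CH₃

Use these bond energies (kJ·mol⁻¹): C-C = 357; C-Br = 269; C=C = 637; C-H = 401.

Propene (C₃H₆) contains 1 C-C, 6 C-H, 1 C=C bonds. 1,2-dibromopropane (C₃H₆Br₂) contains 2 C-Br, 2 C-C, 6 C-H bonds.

Let D be the Br-Br bond energy.
Σ(broken) = 1×D + 1×357 + 6×401 + 1×637 = 3400 + D
Σ(formed) = 2×269 + 2×357 + 6×401 = 3658
ΔH = Σ(broken) − Σ(formed) = (3400 + D) − (3658) = −258 + D
Setting this equal to −72 kJ gives D = 186 kJ/mol.

D(Br-Br) ≈ 186 kJ/mol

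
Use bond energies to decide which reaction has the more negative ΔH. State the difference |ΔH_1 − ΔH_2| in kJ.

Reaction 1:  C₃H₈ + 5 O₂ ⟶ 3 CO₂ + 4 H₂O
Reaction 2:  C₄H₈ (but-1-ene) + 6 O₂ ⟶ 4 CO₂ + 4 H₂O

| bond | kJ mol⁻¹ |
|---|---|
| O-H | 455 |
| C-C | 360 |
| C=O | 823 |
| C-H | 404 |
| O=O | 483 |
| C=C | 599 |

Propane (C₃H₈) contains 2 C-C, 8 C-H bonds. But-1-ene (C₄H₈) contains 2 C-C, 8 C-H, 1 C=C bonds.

Reaction 2, by 564 kJ

Reaction 1:
  Bonds broken (reactants):
    C-C: 2 × 360 = 720
    C-H: 8 × 404 = 3232
    O=O: 5 × 483 = 2415
    Σ(broken) = 6367 kJ
  Bonds formed (products):
    C=O: 6 × 823 = 4938
    O-H: 8 × 455 = 3640
    Σ(formed) = 8578 kJ
  ΔH_1 = 6367 − 8578 = −2211 kJ
Reaction 2:
  Bonds broken (reactants):
    C-C: 2 × 360 = 720
    C-H: 8 × 404 = 3232
    C=C: 1 × 599 = 599
    O=O: 6 × 483 = 2898
    Σ(broken) = 7449 kJ
  Bonds formed (products):
    C=O: 8 × 823 = 6584
    O-H: 8 × 455 = 3640
    Σ(formed) = 10224 kJ
  ΔH_2 = 7449 − 10224 = −2775 kJ
ΔH_1 − ΔH_2 = +564 kJ, so reaction 2 has the more negative ΔH; |ΔH_1 − ΔH_2| = 564 kJ.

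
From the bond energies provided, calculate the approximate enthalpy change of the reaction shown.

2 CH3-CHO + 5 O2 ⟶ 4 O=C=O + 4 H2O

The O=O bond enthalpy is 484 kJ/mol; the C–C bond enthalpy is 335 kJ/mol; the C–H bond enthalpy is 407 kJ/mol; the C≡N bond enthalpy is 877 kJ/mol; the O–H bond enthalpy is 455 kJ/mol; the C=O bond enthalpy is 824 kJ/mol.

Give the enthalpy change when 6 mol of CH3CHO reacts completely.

Bonds broken (reactants):
  C–C: 2 × 335 = 670
  C–H: 8 × 407 = 3256
  C=O: 2 × 824 = 1648
  O=O: 5 × 484 = 2420
  Σ(broken) = 7994 kJ
Bonds formed (products):
  C=O: 8 × 824 = 6592
  O–H: 8 × 455 = 3640
  Σ(formed) = 10232 kJ
ΔH = Σ(broken) − Σ(formed) = 7994 − 10232 = −2238 kJ
For 3× the reaction as written: 3 × (−2238) = −6714 kJ

ΔH = −6714 kJ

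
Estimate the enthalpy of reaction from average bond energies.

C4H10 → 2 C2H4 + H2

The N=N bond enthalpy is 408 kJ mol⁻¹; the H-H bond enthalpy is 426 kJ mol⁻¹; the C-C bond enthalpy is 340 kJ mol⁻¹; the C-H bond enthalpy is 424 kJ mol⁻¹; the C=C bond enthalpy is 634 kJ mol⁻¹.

Bonds broken (reactants):
  C-C: 3 × 340 = 1020
  C-H: 10 × 424 = 4240
  Σ(broken) = 5260 kJ
Bonds formed (products):
  C-H: 8 × 424 = 3392
  C=C: 2 × 634 = 1268
  H-H: 1 × 426 = 426
  Σ(formed) = 5086 kJ
ΔH = Σ(broken) − Σ(formed) = 5260 − 5086 = +174 kJ

ΔH ≈ +174 kJ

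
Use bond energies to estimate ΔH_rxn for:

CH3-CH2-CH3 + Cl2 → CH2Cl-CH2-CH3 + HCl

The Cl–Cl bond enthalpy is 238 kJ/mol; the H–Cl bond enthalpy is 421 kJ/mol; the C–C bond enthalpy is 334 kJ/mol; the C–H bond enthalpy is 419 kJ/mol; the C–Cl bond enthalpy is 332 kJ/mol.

ΔH ≈ −96 kJ

Bonds broken (reactants):
  C–C: 2 × 334 = 668
  C–H: 8 × 419 = 3352
  Cl–Cl: 1 × 238 = 238
  Σ(broken) = 4258 kJ
Bonds formed (products):
  C–C: 2 × 334 = 668
  C–Cl: 1 × 332 = 332
  C–H: 7 × 419 = 2933
  H–Cl: 1 × 421 = 421
  Σ(formed) = 4354 kJ
ΔH = Σ(broken) − Σ(formed) = 4258 − 4354 = −96 kJ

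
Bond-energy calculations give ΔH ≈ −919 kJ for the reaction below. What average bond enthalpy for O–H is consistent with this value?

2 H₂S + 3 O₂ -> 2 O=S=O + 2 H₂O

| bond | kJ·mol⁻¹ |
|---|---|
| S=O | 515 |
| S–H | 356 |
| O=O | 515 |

Let D be the O–H bond energy.
Σ(broken) = 3×515 + 4×356 = 2969
Σ(formed) = 4×D + 4×515 = 2060 + 4D
ΔH = Σ(broken) − Σ(formed) = (2969) − (2060 + 4D) = +909 − 4D
Setting this equal to −919 kJ gives 4D = 1828, so D = 457 kJ/mol.

D(O–H) ≈ 457 kJ/mol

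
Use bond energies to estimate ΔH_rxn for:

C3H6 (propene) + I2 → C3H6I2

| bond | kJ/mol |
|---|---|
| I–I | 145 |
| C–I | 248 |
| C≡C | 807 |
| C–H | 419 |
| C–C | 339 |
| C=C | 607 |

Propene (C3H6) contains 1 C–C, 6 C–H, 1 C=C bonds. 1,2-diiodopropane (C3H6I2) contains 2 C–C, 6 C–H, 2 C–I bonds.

ΔH ≈ −83 kJ

Bonds broken (reactants):
  C–C: 1 × 339 = 339
  C–H: 6 × 419 = 2514
  C=C: 1 × 607 = 607
  I–I: 1 × 145 = 145
  Σ(broken) = 3605 kJ
Bonds formed (products):
  C–C: 2 × 339 = 678
  C–H: 6 × 419 = 2514
  C–I: 2 × 248 = 496
  Σ(formed) = 3688 kJ
ΔH = Σ(broken) − Σ(formed) = 3605 − 3688 = −83 kJ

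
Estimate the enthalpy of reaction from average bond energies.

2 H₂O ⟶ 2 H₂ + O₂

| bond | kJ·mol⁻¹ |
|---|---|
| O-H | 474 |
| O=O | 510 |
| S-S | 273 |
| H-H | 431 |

Bonds broken (reactants):
  O-H: 4 × 474 = 1896
  Σ(broken) = 1896 kJ
Bonds formed (products):
  H-H: 2 × 431 = 862
  O=O: 1 × 510 = 510
  Σ(formed) = 1372 kJ
ΔH = Σ(broken) − Σ(formed) = 1896 − 1372 = +524 kJ

ΔH ≈ +524 kJ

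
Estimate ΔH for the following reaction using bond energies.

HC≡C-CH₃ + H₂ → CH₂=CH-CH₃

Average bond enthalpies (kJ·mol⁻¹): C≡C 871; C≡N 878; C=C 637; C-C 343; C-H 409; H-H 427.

Bonds broken (reactants):
  C≡C: 1 × 871 = 871
  C-C: 1 × 343 = 343
  C-H: 4 × 409 = 1636
  H-H: 1 × 427 = 427
  Σ(broken) = 3277 kJ
Bonds formed (products):
  C-C: 1 × 343 = 343
  C-H: 6 × 409 = 2454
  C=C: 1 × 637 = 637
  Σ(formed) = 3434 kJ
ΔH = Σ(broken) − Σ(formed) = 3277 − 3434 = −157 kJ

ΔH ≈ −157 kJ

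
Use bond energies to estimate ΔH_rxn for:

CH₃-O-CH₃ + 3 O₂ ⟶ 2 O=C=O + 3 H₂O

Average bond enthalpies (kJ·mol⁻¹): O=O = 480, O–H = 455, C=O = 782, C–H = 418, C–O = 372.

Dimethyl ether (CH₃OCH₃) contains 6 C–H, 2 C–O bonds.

ΔH ≈ −1166 kJ

Bonds broken (reactants):
  C–H: 6 × 418 = 2508
  C–O: 2 × 372 = 744
  O=O: 3 × 480 = 1440
  Σ(broken) = 4692 kJ
Bonds formed (products):
  C=O: 4 × 782 = 3128
  O–H: 6 × 455 = 2730
  Σ(formed) = 5858 kJ
ΔH = Σ(broken) − Σ(formed) = 4692 − 5858 = −1166 kJ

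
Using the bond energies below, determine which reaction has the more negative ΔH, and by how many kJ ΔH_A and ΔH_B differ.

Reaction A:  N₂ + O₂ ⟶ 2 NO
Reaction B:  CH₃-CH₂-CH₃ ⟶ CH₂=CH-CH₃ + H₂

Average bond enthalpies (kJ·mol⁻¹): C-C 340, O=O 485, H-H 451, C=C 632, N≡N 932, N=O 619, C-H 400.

Reaction B, by 122 kJ

Reaction A:
  Bonds broken (reactants):
    N≡N: 1 × 932 = 932
    O=O: 1 × 485 = 485
    Σ(broken) = 1417 kJ
  Bonds formed (products):
    N=O: 2 × 619 = 1238
    Σ(formed) = 1238 kJ
  ΔH_A = 1417 − 1238 = +179 kJ
Reaction B:
  Bonds broken (reactants):
    C-C: 2 × 340 = 680
    C-H: 8 × 400 = 3200
    Σ(broken) = 3880 kJ
  Bonds formed (products):
    C-C: 1 × 340 = 340
    C-H: 6 × 400 = 2400
    C=C: 1 × 632 = 632
    H-H: 1 × 451 = 451
    Σ(formed) = 3823 kJ
  ΔH_B = 3880 − 3823 = +57 kJ
ΔH_A − ΔH_B = +122 kJ, so reaction B has the more negative ΔH; |ΔH_A − ΔH_B| = 122 kJ.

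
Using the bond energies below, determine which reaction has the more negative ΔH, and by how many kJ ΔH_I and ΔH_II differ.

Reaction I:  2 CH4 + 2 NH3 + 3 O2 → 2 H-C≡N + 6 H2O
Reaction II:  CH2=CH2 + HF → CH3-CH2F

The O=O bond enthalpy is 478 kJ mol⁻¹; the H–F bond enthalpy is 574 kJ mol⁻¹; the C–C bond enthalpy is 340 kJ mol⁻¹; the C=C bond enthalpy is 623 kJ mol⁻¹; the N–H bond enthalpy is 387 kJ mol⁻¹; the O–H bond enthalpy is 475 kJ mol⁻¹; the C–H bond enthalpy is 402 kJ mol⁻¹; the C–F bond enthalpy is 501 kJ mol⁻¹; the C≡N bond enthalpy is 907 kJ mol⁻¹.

Reaction I, by 1300 kJ

Reaction I:
  Bonds broken (reactants):
    C–H: 8 × 402 = 3216
    N–H: 6 × 387 = 2322
    O=O: 3 × 478 = 1434
    Σ(broken) = 6972 kJ
  Bonds formed (products):
    C≡N: 2 × 907 = 1814
    C–H: 2 × 402 = 804
    O–H: 12 × 475 = 5700
    Σ(formed) = 8318 kJ
  ΔH_I = 6972 − 8318 = −1346 kJ
Reaction II:
  Bonds broken (reactants):
    C–H: 4 × 402 = 1608
    C=C: 1 × 623 = 623
    H–F: 1 × 574 = 574
    Σ(broken) = 2805 kJ
  Bonds formed (products):
    C–C: 1 × 340 = 340
    C–F: 1 × 501 = 501
    C–H: 5 × 402 = 2010
    Σ(formed) = 2851 kJ
  ΔH_II = 2805 − 2851 = −46 kJ
ΔH_I − ΔH_II = −1300 kJ, so reaction I has the more negative ΔH; |ΔH_I − ΔH_II| = 1300 kJ.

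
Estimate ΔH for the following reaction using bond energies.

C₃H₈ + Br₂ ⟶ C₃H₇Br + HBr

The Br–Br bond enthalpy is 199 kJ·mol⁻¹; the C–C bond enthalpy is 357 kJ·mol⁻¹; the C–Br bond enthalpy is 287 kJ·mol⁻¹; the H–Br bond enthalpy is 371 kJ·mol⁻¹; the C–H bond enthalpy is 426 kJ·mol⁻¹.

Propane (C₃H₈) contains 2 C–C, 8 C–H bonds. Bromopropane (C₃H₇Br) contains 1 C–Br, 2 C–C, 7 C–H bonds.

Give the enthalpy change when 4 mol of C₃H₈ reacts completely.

Bonds broken (reactants):
  Br–Br: 1 × 199 = 199
  C–C: 2 × 357 = 714
  C–H: 8 × 426 = 3408
  Σ(broken) = 4321 kJ
Bonds formed (products):
  C–Br: 1 × 287 = 287
  C–C: 2 × 357 = 714
  C–H: 7 × 426 = 2982
  H–Br: 1 × 371 = 371
  Σ(formed) = 4354 kJ
ΔH = Σ(broken) − Σ(formed) = 4321 − 4354 = −33 kJ
For 4× the reaction as written: 4 × (−33) = −132 kJ

ΔH = −132 kJ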